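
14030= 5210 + 8820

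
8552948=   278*30766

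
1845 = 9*205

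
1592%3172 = 1592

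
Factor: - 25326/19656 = -67/52 = - 2^(-2 )*13^( - 1)*67^1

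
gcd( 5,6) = 1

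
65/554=65/554 = 0.12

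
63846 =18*3547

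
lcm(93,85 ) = 7905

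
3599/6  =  599 + 5/6 = 599.83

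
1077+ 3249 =4326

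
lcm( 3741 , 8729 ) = 26187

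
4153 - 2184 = 1969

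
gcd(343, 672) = 7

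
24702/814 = 30 + 141/407 = 30.35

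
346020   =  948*365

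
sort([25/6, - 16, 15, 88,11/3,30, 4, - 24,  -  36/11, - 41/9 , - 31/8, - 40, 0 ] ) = [ - 40, - 24, - 16, -41/9, - 31/8, - 36/11,0,11/3,4, 25/6,15, 30, 88]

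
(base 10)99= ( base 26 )3L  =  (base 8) 143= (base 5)344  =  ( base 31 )36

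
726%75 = 51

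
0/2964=0 = 0.00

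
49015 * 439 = 21517585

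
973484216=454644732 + 518839484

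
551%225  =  101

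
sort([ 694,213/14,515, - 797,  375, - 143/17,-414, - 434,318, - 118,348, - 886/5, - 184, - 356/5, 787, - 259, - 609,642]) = [ - 797, - 609, - 434, - 414, - 259, - 184, - 886/5, - 118,  -  356/5, - 143/17, 213/14,318, 348, 375,515,642, 694,787 ]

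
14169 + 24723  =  38892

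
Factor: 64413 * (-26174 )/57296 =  - 842972931/28648 = - 2^( - 3 )*3^2*17^1 * 23^1*421^1*569^1*3581^( -1 )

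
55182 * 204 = 11257128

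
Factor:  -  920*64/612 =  - 14720/153 = -2^7*3^( - 2) *5^1 * 17^(-1 )*23^1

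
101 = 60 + 41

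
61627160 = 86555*712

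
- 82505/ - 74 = 82505/74 = 1114.93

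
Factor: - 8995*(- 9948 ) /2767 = 2^2*3^1*5^1 * 7^1* 257^1 * 829^1*2767^ (-1 ) = 89482260/2767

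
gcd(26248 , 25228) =68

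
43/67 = 43/67 = 0.64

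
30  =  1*30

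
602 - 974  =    -  372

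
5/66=5/66 = 0.08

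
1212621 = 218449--994172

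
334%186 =148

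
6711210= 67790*99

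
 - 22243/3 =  - 22243/3 = - 7414.33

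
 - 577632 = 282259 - 859891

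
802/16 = 50 + 1/8 = 50.12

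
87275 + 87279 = 174554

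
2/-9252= - 1 + 4625/4626 = -0.00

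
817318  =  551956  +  265362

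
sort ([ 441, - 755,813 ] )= [ - 755,441,813] 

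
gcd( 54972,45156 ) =12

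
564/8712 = 47/726 = 0.06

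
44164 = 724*61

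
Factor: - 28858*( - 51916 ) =1498191928 = 2^3*47^1*307^1*12979^1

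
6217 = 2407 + 3810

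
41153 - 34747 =6406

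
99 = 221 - 122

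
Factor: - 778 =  - 2^1  *  389^1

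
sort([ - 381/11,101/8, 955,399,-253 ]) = [ - 253, - 381/11,101/8, 399, 955] 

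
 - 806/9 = -806/9 = - 89.56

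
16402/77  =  213 + 1/77=213.01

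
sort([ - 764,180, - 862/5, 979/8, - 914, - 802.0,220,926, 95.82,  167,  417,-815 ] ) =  [ - 914, - 815, - 802.0, - 764, - 862/5, 95.82, 979/8, 167, 180,220,417,926 ] 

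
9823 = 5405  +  4418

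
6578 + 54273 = 60851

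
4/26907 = 4/26907 = 0.00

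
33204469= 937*35437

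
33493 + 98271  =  131764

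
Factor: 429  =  3^1 * 11^1*13^1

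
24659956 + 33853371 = 58513327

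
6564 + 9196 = 15760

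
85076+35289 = 120365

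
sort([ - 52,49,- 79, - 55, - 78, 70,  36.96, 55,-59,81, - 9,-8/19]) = [ - 79, - 78, - 59, - 55, - 52, - 9, - 8/19,36.96, 49, 55, 70, 81 ]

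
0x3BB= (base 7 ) 2533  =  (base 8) 1673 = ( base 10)955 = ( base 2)1110111011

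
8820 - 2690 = 6130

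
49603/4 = 49603/4= 12400.75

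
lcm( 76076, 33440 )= 3043040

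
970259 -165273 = 804986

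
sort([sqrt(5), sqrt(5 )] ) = [ sqrt( 5 ), sqrt(5)]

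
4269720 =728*5865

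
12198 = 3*4066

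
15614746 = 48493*322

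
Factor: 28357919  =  23^1*79^1*15607^1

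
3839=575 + 3264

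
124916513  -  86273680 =38642833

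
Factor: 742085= 5^1*193^1*769^1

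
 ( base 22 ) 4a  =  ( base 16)62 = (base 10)98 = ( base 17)5d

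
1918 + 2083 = 4001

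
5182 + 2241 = 7423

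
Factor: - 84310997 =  - 47^1*337^1*5323^1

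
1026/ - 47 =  - 1026/47 = - 21.83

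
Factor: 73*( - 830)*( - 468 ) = 28356120 = 2^3*3^2 * 5^1 *13^1*73^1*83^1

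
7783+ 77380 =85163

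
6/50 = 3/25 = 0.12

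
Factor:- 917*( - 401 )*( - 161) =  - 59202437  =  - 7^2*23^1*131^1*401^1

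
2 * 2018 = 4036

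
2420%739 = 203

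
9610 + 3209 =12819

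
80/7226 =40/3613 = 0.01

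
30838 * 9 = 277542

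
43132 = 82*526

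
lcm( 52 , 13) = 52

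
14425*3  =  43275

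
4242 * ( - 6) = -25452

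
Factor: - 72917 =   -  13^1*71^1*79^1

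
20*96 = 1920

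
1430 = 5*286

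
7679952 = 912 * 8421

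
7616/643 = 11 + 543/643 = 11.84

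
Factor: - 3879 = -3^2*431^1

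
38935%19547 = 19388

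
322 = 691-369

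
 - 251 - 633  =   - 884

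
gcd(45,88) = 1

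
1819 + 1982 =3801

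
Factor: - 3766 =-2^1*7^1*269^1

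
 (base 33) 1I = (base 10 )51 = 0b110011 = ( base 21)29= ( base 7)102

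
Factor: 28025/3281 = 5^2*17^ (  -  1 )*19^1*59^1*193^(  -  1)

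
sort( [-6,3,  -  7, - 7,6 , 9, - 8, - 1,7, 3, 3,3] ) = [ - 8, - 7, - 7, - 6 ,-1, 3, 3,3,3, 6, 7, 9]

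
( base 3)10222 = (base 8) 153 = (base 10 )107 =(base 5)412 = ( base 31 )3E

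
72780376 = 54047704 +18732672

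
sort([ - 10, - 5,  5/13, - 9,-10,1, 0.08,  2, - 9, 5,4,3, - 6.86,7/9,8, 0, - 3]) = [-10, - 10, - 9, - 9, - 6.86, - 5, - 3, 0,0.08,5/13, 7/9, 1, 2, 3  ,  4,  5,8 ]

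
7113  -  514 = 6599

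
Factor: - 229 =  - 229^1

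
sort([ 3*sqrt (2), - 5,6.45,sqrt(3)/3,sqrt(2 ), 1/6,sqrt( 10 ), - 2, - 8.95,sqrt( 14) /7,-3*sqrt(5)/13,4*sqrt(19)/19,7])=[ -8.95, - 5, - 2, - 3*sqrt(5)/13, 1/6,sqrt( 14)/7, sqrt( 3)/3,4*sqrt(19 ) /19,sqrt ( 2 ), sqrt( 10 ),3 * sqrt(2 ) , 6.45,7]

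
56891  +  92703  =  149594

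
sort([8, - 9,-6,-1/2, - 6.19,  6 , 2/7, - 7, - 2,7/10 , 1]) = [-9, - 7,  -  6.19 , - 6,-2,  -  1/2 , 2/7,  7/10,  1 , 6 , 8 ]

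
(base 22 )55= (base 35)3a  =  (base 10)115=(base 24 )4J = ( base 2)1110011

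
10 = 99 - 89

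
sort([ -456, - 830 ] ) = [ - 830,  -  456 ]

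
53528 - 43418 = 10110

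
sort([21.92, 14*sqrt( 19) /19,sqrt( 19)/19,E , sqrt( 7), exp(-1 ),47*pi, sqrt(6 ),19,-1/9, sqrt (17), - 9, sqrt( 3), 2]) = [-9 ,-1/9,sqrt( 19 ) /19,exp(-1), sqrt( 3 ), 2, sqrt( 6 ), sqrt( 7), E, 14*sqrt( 19)/19,sqrt( 17), 19, 21.92,47*pi ]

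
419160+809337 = 1228497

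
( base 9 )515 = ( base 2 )110100011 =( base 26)g3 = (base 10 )419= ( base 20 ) 10j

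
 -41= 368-409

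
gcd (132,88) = 44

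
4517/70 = 4517/70 = 64.53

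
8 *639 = 5112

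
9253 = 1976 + 7277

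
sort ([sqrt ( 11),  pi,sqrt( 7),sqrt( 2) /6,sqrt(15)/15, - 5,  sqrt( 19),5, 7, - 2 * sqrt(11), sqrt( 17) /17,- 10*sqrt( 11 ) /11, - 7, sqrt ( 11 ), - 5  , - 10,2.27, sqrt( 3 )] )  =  [ - 10, - 7,  -  2*sqrt ( 11 ),-5, - 5, - 10 * sqrt(11)/11, sqrt( 2 )/6,sqrt(17) /17, sqrt( 15)/15,  sqrt(3 ), 2.27,  sqrt( 7 ), pi, sqrt ( 11), sqrt( 11 ),sqrt ( 19 ),5,  7]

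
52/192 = 13/48 = 0.27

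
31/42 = 31/42 =0.74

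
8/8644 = 2/2161 = 0.00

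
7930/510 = 793/51 = 15.55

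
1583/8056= 1583/8056=0.20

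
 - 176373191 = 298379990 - 474753181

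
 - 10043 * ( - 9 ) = 90387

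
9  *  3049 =27441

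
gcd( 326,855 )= 1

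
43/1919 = 43/1919 = 0.02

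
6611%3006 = 599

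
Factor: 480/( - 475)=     -  2^5 * 3^1*5^(-1)*19^( -1)  =  - 96/95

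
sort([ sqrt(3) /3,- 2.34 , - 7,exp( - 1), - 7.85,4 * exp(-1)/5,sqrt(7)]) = [ - 7.85,  -  7, - 2.34,4 * exp( - 1)/5, exp( - 1), sqrt( 3)/3 , sqrt(7)] 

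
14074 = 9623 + 4451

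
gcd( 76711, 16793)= 1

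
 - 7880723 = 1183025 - 9063748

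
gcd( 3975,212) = 53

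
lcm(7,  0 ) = 0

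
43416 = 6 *7236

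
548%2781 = 548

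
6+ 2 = 8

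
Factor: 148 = 2^2*37^1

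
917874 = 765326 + 152548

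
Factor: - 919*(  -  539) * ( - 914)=-2^1*7^2*11^1*457^1 * 919^1=- 452741674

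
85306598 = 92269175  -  6962577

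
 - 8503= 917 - 9420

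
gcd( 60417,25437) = 3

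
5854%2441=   972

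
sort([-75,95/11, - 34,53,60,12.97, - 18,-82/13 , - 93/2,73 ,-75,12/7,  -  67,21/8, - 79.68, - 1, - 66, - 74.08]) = [ - 79.68,  -  75, - 75, - 74.08,-67,-66, - 93/2, - 34, - 18,-82/13,  -  1,  12/7,  21/8, 95/11,12.97, 53, 60,73 ]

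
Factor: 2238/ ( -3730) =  - 3^1*5^(  -  1 ) = -3/5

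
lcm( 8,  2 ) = 8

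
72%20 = 12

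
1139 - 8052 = - 6913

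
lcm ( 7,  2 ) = 14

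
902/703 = 1+199/703= 1.28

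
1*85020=85020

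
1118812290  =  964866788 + 153945502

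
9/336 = 3/112  =  0.03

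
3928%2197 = 1731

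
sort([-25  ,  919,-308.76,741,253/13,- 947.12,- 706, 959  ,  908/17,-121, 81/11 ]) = [ - 947.12, - 706, - 308.76, -121, - 25,81/11,  253/13 , 908/17, 741, 919,959]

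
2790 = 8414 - 5624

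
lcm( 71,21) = 1491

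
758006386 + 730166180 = 1488172566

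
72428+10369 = 82797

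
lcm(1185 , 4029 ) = 20145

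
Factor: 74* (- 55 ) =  - 4070 = -2^1*5^1*11^1*37^1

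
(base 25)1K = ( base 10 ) 45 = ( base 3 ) 1200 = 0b101101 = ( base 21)23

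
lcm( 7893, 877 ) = 7893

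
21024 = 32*657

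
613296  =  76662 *8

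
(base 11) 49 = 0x35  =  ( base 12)45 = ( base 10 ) 53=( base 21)2B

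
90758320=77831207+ 12927113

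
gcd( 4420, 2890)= 170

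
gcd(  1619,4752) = 1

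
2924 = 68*43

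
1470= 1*1470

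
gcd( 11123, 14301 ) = 1589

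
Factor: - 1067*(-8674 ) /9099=9255158/9099 = 2^1*3^( - 3 )*11^1*97^1*337^( - 1 )*4337^1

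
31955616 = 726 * 44016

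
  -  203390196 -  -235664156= 32273960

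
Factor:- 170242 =-2^1*85121^1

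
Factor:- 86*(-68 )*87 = 508776  =  2^3*3^1*17^1 * 29^1*43^1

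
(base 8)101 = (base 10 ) 65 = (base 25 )2F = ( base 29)27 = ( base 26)2d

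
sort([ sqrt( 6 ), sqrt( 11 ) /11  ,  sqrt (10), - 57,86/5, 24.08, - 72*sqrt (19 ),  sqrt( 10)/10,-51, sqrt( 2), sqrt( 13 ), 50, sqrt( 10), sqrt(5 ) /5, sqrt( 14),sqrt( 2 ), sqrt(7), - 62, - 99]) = [  -  72*sqrt(19), - 99, - 62,-57, - 51, sqrt(11 )/11, sqrt(10)/10, sqrt(5)/5, sqrt (2 ),sqrt( 2 ), sqrt( 6), sqrt(7),  sqrt (10 ), sqrt(10), sqrt(13 ), sqrt( 14 ),86/5  ,  24.08,50 ]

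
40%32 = 8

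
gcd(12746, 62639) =1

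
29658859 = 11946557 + 17712302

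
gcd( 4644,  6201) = 9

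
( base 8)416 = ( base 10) 270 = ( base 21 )ci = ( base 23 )BH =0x10E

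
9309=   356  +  8953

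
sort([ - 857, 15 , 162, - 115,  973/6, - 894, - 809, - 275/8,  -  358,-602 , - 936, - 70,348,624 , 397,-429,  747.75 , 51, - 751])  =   [-936,-894, - 857, - 809, - 751, - 602, - 429, -358, - 115, - 70, - 275/8,  15,  51, 162, 973/6, 348, 397,  624,747.75]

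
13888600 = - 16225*( - 856)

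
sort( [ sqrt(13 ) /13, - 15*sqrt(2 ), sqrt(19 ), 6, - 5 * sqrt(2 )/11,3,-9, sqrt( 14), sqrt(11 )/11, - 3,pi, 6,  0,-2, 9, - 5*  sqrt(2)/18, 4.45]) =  [  -  15*sqrt (2 ), - 9, - 3, - 2, - 5*sqrt( 2)/11, -5*sqrt(2)/18,0 , sqrt(13 ) /13,sqrt(11 ) /11, 3,pi, sqrt(14 ),sqrt( 19 ),4.45, 6, 6,  9]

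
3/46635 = 1/15545 = 0.00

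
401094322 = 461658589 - 60564267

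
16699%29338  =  16699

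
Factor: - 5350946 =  - 2^1*59^1*137^1*331^1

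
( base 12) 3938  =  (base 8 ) 14574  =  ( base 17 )159d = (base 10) 6524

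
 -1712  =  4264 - 5976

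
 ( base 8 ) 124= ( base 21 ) 40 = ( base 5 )314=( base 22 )3I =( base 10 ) 84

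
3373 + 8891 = 12264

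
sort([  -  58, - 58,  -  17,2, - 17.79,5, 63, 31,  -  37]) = [ - 58,  -  58,  -  37, - 17.79, - 17, 2, 5,31,63 ]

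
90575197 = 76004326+14570871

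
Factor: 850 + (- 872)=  - 22  =  -2^1 *11^1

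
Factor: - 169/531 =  - 3^( - 2)*13^2 * 59^( - 1)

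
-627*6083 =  - 3814041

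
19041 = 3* 6347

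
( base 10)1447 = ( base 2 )10110100111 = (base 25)27m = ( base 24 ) 2C7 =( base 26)23H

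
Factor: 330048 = 2^6* 3^3*191^1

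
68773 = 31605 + 37168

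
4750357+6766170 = 11516527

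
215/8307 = 215/8307 = 0.03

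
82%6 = 4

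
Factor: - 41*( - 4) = 2^2*41^1 = 164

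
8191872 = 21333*384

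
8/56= 1/7 = 0.14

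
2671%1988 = 683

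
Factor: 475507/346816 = 2^(-6)*17^1 * 83^1*337^1*5419^ ( - 1)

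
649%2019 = 649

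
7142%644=58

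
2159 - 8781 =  -6622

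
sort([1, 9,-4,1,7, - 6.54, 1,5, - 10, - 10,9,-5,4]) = [ - 10,-10  ,-6.54,- 5,-4,1,1,1 , 4, 5, 7,9,9]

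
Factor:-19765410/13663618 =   -  3^1*5^1*  7^1*499^(- 1)*13691^( - 1)*94121^1 = - 9882705/6831809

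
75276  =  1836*41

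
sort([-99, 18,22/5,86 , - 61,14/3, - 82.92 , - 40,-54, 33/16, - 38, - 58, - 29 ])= [ - 99, - 82.92, - 61, - 58, - 54, - 40,-38, - 29,33/16, 22/5, 14/3,  18,86]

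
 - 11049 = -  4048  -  7001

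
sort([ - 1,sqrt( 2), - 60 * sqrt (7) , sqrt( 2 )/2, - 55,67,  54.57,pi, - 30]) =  [  -  60*sqrt( 7 ),-55, - 30, - 1,  sqrt(2)/2,sqrt(2),pi,  54.57,  67 ]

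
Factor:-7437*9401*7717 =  - 539535883929=-3^1*7^1*17^1*37^1*67^1*79^1*7717^1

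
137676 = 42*3278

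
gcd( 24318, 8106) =8106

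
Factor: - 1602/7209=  - 2^1*3^(-2 ) = - 2/9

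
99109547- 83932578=15176969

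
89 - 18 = 71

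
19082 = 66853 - 47771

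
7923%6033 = 1890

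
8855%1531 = 1200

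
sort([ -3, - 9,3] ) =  [ - 9, - 3 , 3] 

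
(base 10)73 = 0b1001001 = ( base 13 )58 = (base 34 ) 25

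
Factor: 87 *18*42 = 2^2*3^4*7^1*29^1=65772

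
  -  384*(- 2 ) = 768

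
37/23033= 37/23033 = 0.00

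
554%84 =50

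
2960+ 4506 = 7466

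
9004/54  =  166 + 20/27 = 166.74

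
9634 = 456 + 9178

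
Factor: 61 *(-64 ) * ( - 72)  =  2^9 * 3^2*61^1 = 281088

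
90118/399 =12874/57 = 225.86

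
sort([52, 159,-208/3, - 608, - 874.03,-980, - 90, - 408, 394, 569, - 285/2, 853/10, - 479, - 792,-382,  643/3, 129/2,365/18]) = [-980, - 874.03, - 792, - 608,-479,-408, - 382,  -  285/2, - 90, - 208/3 , 365/18,52, 129/2, 853/10,  159 , 643/3, 394, 569 ] 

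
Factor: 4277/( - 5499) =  - 7/9 = - 3^(  -  2)*7^1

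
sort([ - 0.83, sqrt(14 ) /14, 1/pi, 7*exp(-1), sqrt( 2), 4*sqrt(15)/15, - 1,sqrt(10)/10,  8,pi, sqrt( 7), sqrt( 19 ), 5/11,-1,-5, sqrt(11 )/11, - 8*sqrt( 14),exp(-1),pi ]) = [ - 8*sqrt(14 ),-5, - 1, - 1  ,- 0.83,sqrt (14 )/14, sqrt( 11)/11,  sqrt( 10 )/10, 1/pi, exp( - 1), 5/11,4*sqrt(15)/15, sqrt(2), 7*exp( - 1), sqrt(7), pi, pi,  sqrt( 19 ), 8 ]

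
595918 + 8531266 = 9127184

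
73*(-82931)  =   - 6053963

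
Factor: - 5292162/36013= - 2^1 * 3^3*23^1*4261^1*36013^( - 1)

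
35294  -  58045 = - 22751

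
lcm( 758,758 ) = 758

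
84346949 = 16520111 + 67826838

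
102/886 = 51/443  =  0.12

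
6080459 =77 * 78967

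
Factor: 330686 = 2^1*165343^1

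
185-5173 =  - 4988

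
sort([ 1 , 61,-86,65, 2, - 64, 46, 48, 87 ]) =[ - 86, -64,1, 2, 46, 48, 61,  65, 87 ]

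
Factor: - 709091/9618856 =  - 2^( - 3)*13^( - 1)*149^1  *  4759^1 * 92489^( - 1 ) 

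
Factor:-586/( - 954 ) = 293/477=3^( - 2 )* 53^(-1 )*293^1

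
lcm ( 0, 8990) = 0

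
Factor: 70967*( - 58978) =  - 4185491726 = - 2^1 * 13^1 * 37^1*53^1 * 103^1*797^1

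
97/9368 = 97/9368 = 0.01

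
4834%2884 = 1950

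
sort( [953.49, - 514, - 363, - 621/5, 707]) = [-514,-363, - 621/5, 707,953.49]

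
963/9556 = 963/9556 = 0.10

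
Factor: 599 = 599^1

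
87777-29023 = 58754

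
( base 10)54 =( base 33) 1l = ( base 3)2000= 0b110110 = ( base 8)66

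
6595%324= 115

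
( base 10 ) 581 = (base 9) 715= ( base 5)4311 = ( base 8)1105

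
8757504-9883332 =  - 1125828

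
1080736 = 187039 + 893697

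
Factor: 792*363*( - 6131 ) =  - 1762637976 =- 2^3 *3^3*11^3*6131^1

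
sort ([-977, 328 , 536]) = [ - 977,328 , 536 ]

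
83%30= 23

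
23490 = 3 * 7830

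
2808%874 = 186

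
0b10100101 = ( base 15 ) b0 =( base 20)85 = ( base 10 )165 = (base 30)5f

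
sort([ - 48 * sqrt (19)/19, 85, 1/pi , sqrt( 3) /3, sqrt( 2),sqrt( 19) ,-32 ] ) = [ - 32, - 48*sqrt( 19 ) /19,1/pi, sqrt( 3) /3, sqrt(2), sqrt( 19 ), 85]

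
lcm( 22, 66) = 66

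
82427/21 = 3925 + 2/21= 3925.10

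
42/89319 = 14/29773  =  0.00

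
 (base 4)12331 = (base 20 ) 125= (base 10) 445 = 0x1BD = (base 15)1EA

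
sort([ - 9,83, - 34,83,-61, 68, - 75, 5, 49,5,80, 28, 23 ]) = [ -75,- 61, - 34, - 9,5, 5,23,28, 49, 68, 80,83,83 ] 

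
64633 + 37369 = 102002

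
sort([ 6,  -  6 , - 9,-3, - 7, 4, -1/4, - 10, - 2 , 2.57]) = [-10, - 9, - 7, - 6, - 3, - 2 ,-1/4 , 2.57, 4,6]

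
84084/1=84084 = 84084.00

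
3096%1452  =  192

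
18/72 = 1/4 =0.25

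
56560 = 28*2020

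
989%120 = 29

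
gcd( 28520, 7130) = 7130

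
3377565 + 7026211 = 10403776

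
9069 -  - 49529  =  58598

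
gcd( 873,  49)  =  1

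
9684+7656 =17340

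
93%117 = 93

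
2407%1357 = 1050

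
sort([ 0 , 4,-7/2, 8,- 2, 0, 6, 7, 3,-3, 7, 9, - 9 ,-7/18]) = [ - 9, - 7/2,  -  3, - 2, - 7/18,0, 0 , 3, 4,6, 7, 7,  8,9 ] 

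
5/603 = 5/603 = 0.01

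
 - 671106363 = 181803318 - 852909681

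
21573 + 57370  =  78943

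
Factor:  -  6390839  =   - 7^1 *13^1*70229^1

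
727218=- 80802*(-9 ) 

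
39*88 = 3432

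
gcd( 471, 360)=3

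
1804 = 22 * 82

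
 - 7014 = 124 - 7138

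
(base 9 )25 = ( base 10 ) 23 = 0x17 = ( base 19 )14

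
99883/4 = 99883/4 = 24970.75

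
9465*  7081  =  67021665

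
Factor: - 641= - 641^1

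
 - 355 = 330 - 685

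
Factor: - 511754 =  - 2^1*255877^1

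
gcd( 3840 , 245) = 5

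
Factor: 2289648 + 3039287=5^1*1065787^1 = 5328935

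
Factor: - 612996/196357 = -2^2*3^1*7^(  -  1)*23^1*2221^1 * 28051^(-1)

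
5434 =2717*2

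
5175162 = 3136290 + 2038872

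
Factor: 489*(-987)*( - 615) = 3^3*5^1*7^1*41^1 * 47^1*163^1 = 296825445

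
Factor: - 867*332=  - 287844= -2^2*3^1*17^2*83^1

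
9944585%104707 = 102127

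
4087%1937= 213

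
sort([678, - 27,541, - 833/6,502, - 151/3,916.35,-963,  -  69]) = [- 963, - 833/6, - 69, - 151/3,-27,502,541,678,916.35 ] 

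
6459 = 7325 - 866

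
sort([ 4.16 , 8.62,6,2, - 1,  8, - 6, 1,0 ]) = [ - 6, - 1, 0,1,2, 4.16,6,8,8.62] 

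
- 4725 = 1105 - 5830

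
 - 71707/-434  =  165+97/434 = 165.22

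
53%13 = 1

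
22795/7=3256+3/7 = 3256.43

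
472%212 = 48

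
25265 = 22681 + 2584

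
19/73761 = 19/73761=0.00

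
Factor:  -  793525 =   -  5^2*31741^1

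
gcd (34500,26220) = 1380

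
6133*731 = 4483223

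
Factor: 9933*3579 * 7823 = 3^2*7^1*11^1 * 43^1 * 1193^1 * 7823^1 = 278109269361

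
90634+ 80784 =171418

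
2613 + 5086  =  7699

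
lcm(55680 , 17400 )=278400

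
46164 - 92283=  - 46119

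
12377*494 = 6114238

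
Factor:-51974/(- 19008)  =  2^(- 5) * 3^( - 3)*11^( -1) * 13^1*1999^1 = 25987/9504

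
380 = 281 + 99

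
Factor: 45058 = 2^1*13^1*1733^1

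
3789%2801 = 988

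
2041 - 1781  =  260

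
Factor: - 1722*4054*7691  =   - 2^2*3^1 * 7^1*41^1*2027^1 * 7691^1 = - 53690778708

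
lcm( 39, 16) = 624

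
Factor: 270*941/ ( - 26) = - 127035/13 = - 3^3*5^1 *13^( - 1 )*941^1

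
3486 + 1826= 5312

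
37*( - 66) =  - 2442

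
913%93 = 76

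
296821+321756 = 618577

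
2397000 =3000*799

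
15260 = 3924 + 11336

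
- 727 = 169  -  896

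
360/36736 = 45/4592= 0.01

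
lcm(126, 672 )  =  2016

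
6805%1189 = 860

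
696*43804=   30487584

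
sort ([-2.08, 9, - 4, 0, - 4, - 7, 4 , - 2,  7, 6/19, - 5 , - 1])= [  -  7, - 5, - 4, - 4, - 2.08, - 2,-1,  0, 6/19,4, 7,9] 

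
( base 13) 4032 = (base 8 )21175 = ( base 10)8829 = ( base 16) 227d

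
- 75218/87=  -865+37/87 = - 864.57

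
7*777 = 5439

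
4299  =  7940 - 3641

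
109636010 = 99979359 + 9656651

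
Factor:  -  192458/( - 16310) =5^( - 1) * 59^1 = 59/5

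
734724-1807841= - 1073117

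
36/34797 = 12/11599 = 0.00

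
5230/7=747 + 1/7 = 747.14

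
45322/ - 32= - 22661/16 = - 1416.31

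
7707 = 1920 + 5787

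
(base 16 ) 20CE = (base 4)2003032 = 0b10000011001110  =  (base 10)8398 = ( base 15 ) 274d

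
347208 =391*888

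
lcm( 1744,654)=5232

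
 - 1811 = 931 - 2742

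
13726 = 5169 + 8557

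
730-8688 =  - 7958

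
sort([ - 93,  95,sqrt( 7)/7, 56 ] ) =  [  -  93,sqrt (7 )/7,56,95] 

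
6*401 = 2406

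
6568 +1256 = 7824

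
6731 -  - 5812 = 12543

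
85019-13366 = 71653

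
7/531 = 7/531 = 0.01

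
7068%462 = 138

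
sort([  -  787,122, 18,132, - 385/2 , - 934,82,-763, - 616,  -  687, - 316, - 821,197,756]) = [ - 934, - 821 , - 787,  -  763 , - 687, - 616,-316,  -  385/2, 18,82,122, 132,197, 756] 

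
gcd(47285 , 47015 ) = 5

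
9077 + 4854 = 13931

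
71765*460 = 33011900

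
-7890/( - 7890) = 1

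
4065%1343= 36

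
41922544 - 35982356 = 5940188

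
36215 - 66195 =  - 29980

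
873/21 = 291/7 = 41.57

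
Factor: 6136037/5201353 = 29^ ( - 1 )*227^1*27031^1*179357^( - 1)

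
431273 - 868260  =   - 436987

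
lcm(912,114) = 912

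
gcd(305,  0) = 305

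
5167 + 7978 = 13145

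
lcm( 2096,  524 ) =2096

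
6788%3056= 676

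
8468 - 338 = 8130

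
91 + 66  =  157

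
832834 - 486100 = 346734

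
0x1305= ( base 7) 20124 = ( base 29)5MQ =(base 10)4869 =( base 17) ge7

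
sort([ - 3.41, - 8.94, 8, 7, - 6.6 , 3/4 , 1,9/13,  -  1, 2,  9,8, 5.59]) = [ - 8.94 , - 6.6, -3.41,-1,9/13,3/4, 1,2, 5.59, 7,8,8,9]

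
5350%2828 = 2522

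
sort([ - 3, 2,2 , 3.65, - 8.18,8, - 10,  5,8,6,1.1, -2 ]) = [ -10,-8.18,-3,-2,1.1,2, 2,3.65,5,6,8,8]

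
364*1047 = 381108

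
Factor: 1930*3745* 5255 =37982351750  =  2^1*5^3 * 7^1 * 107^1*193^1*1051^1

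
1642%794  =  54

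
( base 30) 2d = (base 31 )2b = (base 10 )73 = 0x49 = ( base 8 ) 111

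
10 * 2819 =28190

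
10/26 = 5/13 = 0.38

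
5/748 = 5/748 = 0.01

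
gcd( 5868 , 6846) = 978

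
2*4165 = 8330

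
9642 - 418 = 9224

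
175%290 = 175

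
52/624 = 1/12 = 0.08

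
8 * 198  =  1584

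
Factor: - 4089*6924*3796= - 107473247856 = - 2^4*3^2*13^1*29^1*47^1*73^1 * 577^1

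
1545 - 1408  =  137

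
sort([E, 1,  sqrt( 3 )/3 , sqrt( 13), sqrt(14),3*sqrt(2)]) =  [sqrt(3 )/3,1, E,sqrt(13), sqrt(14), 3*sqrt(2)] 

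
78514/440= 178 + 97/220 = 178.44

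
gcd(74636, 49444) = 188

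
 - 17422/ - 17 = 1024 + 14/17 = 1024.82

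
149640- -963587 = 1113227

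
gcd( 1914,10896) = 6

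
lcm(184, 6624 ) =6624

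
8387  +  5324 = 13711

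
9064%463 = 267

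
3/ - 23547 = -1/7849 = -0.00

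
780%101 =73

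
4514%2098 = 318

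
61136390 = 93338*655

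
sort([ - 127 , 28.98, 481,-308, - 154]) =[ - 308, - 154,- 127, 28.98, 481] 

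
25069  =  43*583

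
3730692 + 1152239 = 4882931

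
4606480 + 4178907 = 8785387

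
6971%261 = 185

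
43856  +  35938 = 79794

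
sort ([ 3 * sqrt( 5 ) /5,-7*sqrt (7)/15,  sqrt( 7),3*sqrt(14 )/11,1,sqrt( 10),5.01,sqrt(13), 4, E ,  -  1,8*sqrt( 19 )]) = [ - 7*sqrt(7 ) /15, - 1,1, 3*sqrt (14 )/11, 3*sqrt(5)/5,sqrt(7 ), E,sqrt( 10 ),sqrt (13), 4, 5.01 , 8*sqrt(19) ] 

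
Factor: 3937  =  31^1*127^1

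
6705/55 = 1341/11  =  121.91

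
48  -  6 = 42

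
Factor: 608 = 2^5 *19^1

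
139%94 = 45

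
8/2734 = 4/1367 = 0.00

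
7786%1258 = 238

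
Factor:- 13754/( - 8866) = 529/341=   11^( - 1 ) *23^2*31^ (-1 )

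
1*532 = 532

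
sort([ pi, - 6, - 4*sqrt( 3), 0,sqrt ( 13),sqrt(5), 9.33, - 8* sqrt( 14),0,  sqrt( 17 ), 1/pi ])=[- 8 * sqrt( 14 ), - 4*sqrt ( 3), - 6, 0, 0, 1/pi , sqrt(5) , pi, sqrt(13), sqrt( 17 ),9.33]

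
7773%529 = 367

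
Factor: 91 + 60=151^1 = 151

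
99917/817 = 122 + 243/817 = 122.30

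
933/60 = 311/20 = 15.55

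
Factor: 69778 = 2^1*139^1 *251^1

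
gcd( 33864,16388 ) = 68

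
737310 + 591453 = 1328763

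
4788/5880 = 57/70 =0.81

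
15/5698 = 15/5698 = 0.00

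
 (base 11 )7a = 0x57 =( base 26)39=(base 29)30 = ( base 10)87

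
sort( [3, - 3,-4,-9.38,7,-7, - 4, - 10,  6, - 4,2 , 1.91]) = [ - 10, - 9.38, - 7,  -  4, - 4, - 4, - 3,  1.91, 2,3, 6,  7 ]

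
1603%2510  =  1603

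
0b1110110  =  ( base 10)118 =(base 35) 3d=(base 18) 6A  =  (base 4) 1312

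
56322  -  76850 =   -  20528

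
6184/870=7+47/435 =7.11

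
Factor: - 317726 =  - 2^1 * 158863^1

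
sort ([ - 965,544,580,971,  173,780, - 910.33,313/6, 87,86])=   [ - 965,-910.33, 313/6,86,87,173,544,580,780,971]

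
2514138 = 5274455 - 2760317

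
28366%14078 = 210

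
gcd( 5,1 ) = 1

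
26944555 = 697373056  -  670428501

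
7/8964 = 7/8964  =  0.00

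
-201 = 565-766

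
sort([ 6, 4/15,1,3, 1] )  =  [ 4/15, 1, 1,3, 6 ]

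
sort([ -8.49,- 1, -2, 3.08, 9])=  [-8.49, - 2,-1, 3.08, 9]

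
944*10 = 9440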